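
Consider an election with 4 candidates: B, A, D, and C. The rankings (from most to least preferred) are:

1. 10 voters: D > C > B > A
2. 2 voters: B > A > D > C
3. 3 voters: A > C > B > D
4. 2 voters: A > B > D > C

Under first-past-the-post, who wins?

D

First-place votes: B 2, A 5, D 10, C 0.
D has the most first-place votes.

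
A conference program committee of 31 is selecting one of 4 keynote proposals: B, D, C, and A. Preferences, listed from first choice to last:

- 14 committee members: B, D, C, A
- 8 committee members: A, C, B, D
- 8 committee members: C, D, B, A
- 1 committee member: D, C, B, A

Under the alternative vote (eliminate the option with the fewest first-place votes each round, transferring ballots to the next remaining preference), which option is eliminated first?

Round 1: B 14, D 1, C 8, A 8. Eliminate D.

D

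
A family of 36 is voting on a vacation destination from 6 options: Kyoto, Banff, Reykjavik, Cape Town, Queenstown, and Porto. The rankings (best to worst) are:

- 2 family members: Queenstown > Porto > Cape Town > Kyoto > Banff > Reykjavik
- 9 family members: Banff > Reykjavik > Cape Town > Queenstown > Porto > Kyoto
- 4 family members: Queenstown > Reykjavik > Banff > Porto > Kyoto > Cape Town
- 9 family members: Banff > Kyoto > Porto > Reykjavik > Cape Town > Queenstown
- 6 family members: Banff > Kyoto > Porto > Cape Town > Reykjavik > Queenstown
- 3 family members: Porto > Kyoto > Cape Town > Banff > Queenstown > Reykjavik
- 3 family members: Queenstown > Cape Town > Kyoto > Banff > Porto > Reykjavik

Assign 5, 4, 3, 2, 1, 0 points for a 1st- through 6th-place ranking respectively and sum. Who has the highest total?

Banff

Kyoto: 2·2 + 9·0 + 4·1 + 9·4 + 6·4 + 3·4 + 3·3 = 89
Banff: 2·1 + 9·5 + 4·3 + 9·5 + 6·5 + 3·2 + 3·2 = 146
Reykjavik: 2·0 + 9·4 + 4·4 + 9·2 + 6·1 + 3·0 + 3·0 = 76
Cape Town: 2·3 + 9·3 + 4·0 + 9·1 + 6·2 + 3·3 + 3·4 = 75
Queenstown: 2·5 + 9·2 + 4·5 + 9·0 + 6·0 + 3·1 + 3·5 = 66
Porto: 2·4 + 9·1 + 4·2 + 9·3 + 6·3 + 3·5 + 3·1 = 88
Banff has the highest Borda score (146).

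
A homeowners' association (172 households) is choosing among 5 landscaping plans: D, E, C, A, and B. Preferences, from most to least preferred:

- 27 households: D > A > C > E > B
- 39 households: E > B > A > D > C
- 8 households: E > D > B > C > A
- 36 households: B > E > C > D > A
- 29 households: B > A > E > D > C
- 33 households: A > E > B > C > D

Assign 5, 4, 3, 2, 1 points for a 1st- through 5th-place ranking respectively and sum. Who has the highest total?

D: 27·5 + 39·2 + 8·4 + 36·2 + 29·2 + 33·1 = 408
E: 27·2 + 39·5 + 8·5 + 36·4 + 29·3 + 33·4 = 652
C: 27·3 + 39·1 + 8·2 + 36·3 + 29·1 + 33·2 = 339
A: 27·4 + 39·3 + 8·1 + 36·1 + 29·4 + 33·5 = 550
B: 27·1 + 39·4 + 8·3 + 36·5 + 29·5 + 33·3 = 631
E has the highest Borda score (652).

E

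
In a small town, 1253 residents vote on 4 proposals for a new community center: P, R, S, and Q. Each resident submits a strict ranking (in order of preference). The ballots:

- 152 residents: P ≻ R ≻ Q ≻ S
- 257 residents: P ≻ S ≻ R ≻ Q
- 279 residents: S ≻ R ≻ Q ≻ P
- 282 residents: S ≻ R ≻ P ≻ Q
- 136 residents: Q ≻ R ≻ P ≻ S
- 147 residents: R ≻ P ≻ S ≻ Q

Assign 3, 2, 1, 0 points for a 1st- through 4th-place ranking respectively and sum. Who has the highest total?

P: 152·3 + 257·3 + 279·0 + 282·1 + 136·1 + 147·2 = 1939
R: 152·2 + 257·1 + 279·2 + 282·2 + 136·2 + 147·3 = 2396
S: 152·0 + 257·2 + 279·3 + 282·3 + 136·0 + 147·1 = 2344
Q: 152·1 + 257·0 + 279·1 + 282·0 + 136·3 + 147·0 = 839
R has the highest Borda score (2396).

R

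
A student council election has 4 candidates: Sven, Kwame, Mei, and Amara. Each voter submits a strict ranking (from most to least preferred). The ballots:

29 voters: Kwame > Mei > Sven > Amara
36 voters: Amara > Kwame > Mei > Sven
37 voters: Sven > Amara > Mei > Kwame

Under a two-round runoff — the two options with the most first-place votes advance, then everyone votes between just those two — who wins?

Round 1 first-place votes: Sven 37, Kwame 29, Mei 0, Amara 36.
Sven and Amara advance.
Runoff: Sven is preferred to Amara by 66 voters; Amara by 36.
Sven wins the runoff.

Sven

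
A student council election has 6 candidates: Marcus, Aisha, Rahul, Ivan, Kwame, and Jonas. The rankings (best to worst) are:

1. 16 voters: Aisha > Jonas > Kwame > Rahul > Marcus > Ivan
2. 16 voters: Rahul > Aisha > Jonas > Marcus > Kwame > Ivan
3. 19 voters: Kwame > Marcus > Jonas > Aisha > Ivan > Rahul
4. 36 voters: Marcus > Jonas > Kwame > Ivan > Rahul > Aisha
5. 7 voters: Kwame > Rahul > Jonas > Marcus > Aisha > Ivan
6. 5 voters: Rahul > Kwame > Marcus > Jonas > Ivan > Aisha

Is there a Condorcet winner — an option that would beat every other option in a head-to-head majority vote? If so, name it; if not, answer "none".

Marcus vs Aisha: 67–32 for Marcus.
Marcus vs Rahul: 55–44 for Marcus.
Marcus vs Ivan: 99–0 for Marcus.
Marcus vs Kwame: 52–47 for Marcus.
Marcus vs Jonas: 60–39 for Marcus.
Marcus beats every other option head-to-head.

Marcus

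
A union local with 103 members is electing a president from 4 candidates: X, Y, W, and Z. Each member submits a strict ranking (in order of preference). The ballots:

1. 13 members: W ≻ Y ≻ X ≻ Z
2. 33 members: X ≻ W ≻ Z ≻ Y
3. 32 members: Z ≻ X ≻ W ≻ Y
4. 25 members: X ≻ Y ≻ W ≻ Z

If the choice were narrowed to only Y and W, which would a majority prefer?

Voters preferring Y to W: 25; preferring W to Y: 78.
W wins the head-to-head.

W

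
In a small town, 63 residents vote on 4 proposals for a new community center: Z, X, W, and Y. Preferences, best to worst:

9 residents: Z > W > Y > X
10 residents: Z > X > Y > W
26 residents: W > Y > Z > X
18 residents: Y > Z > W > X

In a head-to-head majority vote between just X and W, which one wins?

Voters preferring X to W: 10; preferring W to X: 53.
W wins the head-to-head.

W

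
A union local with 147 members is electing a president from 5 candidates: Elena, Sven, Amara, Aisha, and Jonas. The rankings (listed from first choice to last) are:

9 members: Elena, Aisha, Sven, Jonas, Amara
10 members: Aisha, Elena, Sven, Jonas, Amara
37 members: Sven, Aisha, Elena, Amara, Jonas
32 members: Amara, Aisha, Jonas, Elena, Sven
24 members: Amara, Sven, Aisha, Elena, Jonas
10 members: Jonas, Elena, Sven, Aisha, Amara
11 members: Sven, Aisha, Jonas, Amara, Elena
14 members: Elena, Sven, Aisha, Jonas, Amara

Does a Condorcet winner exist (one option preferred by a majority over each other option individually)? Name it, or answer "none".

none

Checking pairwise contests:
Aisha beats Elena 114–33.
Elena beats Sven 75–72.
Elena beats Amara 80–67.
Sven beats Aisha 96–51.
Elena beats Jonas 94–53.
Every option loses at least one head-to-head, so there is no Condorcet winner.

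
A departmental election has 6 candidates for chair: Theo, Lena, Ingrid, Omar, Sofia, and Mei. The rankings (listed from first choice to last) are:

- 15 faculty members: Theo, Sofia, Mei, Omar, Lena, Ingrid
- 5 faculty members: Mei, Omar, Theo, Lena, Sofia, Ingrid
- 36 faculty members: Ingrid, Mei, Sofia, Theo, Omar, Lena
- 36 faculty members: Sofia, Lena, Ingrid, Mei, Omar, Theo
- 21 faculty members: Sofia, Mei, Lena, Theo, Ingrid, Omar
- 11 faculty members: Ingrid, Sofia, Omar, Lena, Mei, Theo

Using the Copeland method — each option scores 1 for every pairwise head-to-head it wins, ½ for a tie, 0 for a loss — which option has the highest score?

Sofia

Theo: beats Omar; loses to Lena, Ingrid, Sofia, and Mei → score 1.
Lena: beats Theo and Ingrid; loses to Omar, Sofia, and Mei → score 2.
Ingrid: beats Theo, Omar, and Mei; loses to Lena and Sofia → score 3.
Omar: beats Lena; loses to Theo, Ingrid, Sofia, and Mei → score 1.
Sofia: beats Theo, Lena, Ingrid, Omar, and Mei → score 5.
Mei: beats Theo, Lena, and Omar; loses to Ingrid and Sofia → score 3.
Sofia has the best pairwise record.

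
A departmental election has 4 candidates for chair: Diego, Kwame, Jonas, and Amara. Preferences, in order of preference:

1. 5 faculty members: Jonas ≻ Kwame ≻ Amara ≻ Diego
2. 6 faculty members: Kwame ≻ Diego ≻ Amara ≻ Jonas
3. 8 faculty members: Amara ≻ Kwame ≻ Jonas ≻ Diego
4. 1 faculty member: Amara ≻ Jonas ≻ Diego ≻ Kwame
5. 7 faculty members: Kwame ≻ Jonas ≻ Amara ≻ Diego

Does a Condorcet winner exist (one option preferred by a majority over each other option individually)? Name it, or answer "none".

Kwame vs Diego: 26–1 for Kwame.
Kwame vs Jonas: 21–6 for Kwame.
Kwame vs Amara: 18–9 for Kwame.
Kwame beats every other option head-to-head.

Kwame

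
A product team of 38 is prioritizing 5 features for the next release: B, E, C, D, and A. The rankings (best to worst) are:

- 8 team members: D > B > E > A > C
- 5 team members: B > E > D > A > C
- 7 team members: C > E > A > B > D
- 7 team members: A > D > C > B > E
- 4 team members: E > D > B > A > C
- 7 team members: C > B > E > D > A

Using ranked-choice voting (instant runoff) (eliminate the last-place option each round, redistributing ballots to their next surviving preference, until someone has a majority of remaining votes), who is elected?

Round 1: B 5, E 4, C 14, D 8, A 7. Eliminate E.
Round 2: B 5, C 14, D 12, A 7. Eliminate B.
Round 3: C 14, D 17, A 7. Eliminate A.
Round 4: C 14, D 24. D has a majority.

D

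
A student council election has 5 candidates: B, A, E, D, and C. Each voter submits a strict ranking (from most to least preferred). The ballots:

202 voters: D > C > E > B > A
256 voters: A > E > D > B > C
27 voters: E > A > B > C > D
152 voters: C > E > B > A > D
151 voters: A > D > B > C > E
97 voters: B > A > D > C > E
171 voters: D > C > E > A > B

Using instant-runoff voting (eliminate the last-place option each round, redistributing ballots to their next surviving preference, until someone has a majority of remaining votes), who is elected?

Round 1: B 97, A 407, E 27, D 373, C 152. Eliminate E.
Round 2: B 97, A 434, D 373, C 152. Eliminate B.
Round 3: A 531, D 373, C 152. A has a majority.

A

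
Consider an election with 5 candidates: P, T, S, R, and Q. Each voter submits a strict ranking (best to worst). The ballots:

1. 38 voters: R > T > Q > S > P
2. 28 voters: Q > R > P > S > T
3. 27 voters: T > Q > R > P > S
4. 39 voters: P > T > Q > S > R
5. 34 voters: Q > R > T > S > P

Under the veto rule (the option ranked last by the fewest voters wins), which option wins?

Q

Last-place votes: P 72, T 28, S 27, R 39, Q 0.
Q is ranked last by the fewest voters, so Q wins.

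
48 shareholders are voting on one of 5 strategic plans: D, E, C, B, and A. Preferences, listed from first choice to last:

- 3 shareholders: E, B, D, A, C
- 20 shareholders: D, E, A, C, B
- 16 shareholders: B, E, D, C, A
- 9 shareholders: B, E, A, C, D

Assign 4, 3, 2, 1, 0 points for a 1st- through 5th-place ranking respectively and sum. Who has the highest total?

E

D: 3·2 + 20·4 + 16·2 + 9·0 = 118
E: 3·4 + 20·3 + 16·3 + 9·3 = 147
C: 3·0 + 20·1 + 16·1 + 9·1 = 45
B: 3·3 + 20·0 + 16·4 + 9·4 = 109
A: 3·1 + 20·2 + 16·0 + 9·2 = 61
E has the highest Borda score (147).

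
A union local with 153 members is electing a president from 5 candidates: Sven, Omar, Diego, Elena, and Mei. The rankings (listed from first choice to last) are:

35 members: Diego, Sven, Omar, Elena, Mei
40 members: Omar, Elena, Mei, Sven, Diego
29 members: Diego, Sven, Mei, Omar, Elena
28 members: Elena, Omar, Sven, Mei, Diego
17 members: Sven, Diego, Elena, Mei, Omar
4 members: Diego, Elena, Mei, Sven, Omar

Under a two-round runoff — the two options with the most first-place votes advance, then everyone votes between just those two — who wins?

Diego

Round 1 first-place votes: Sven 17, Omar 40, Diego 68, Elena 28, Mei 0.
Diego and Omar advance.
Runoff: Diego is preferred to Omar by 85 voters; Omar by 68.
Diego wins the runoff.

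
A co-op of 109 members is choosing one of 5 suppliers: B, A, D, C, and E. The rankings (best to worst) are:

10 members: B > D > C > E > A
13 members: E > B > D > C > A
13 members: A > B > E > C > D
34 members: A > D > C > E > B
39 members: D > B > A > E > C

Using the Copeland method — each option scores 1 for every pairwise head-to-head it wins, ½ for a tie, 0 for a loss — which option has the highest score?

B: beats A, C, and E; loses to D → score 3.
A: beats C and E; loses to B and D → score 2.
D: beats B, A, C, and E → score 4.
C: loses to B, A, D, and E → score 0.
E: beats C; loses to B, A, and D → score 1.
D has the best pairwise record.

D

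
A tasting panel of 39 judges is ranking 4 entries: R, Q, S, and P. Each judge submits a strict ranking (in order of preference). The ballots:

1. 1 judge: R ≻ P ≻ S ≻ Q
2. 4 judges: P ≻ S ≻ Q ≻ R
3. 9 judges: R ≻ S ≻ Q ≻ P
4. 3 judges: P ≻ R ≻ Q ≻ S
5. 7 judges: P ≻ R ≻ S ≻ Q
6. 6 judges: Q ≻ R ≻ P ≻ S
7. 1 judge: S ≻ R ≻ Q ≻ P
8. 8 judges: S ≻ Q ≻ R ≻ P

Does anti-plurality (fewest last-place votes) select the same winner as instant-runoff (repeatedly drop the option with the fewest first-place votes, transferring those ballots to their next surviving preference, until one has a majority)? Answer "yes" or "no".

yes

Anti-plurality — last-place votes: R 4, Q 8, S 9, P 18. Winner: R.
Instant-runoff — R1 R 10, Q 6, S 9, P 14 (Q out); R2 R 16, S 9, P 14 (S out); R3 R 25, P 14 (R winner). Winner: R.
The two methods agree.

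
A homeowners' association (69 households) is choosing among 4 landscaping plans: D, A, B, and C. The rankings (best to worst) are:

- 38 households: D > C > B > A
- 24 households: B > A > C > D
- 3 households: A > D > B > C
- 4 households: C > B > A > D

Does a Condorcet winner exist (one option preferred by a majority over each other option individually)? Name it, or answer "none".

D

D vs A: 38–31 for D.
D vs B: 41–28 for D.
D vs C: 41–28 for D.
D beats every other option head-to-head.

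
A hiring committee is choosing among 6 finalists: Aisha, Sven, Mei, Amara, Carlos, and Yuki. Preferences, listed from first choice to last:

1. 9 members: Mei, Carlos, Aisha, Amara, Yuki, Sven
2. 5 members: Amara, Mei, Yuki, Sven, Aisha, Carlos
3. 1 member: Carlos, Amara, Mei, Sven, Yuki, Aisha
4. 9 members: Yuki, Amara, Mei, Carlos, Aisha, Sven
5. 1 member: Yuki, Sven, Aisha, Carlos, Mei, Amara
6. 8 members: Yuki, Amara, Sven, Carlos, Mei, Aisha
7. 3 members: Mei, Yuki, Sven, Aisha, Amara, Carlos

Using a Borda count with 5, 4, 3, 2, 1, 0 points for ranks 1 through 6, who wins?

Aisha: 9·3 + 5·1 + 1·0 + 9·1 + 1·3 + 8·0 + 3·2 = 50
Sven: 9·0 + 5·2 + 1·2 + 9·0 + 1·4 + 8·3 + 3·3 = 49
Mei: 9·5 + 5·4 + 1·3 + 9·3 + 1·1 + 8·1 + 3·5 = 119
Amara: 9·2 + 5·5 + 1·4 + 9·4 + 1·0 + 8·4 + 3·1 = 118
Carlos: 9·4 + 5·0 + 1·5 + 9·2 + 1·2 + 8·2 + 3·0 = 77
Yuki: 9·1 + 5·3 + 1·1 + 9·5 + 1·5 + 8·5 + 3·4 = 127
Yuki has the highest Borda score (127).

Yuki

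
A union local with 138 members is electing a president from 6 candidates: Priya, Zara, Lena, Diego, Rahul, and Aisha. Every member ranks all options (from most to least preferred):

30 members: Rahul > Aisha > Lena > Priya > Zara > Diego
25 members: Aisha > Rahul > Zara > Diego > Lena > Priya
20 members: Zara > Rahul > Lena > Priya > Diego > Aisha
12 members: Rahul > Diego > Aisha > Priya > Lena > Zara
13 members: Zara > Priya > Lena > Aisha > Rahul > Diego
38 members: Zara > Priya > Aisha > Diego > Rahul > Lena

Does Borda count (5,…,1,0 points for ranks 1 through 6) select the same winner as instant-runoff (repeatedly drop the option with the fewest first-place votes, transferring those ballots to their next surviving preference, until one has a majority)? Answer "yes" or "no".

Borda — scores: Priya 328, Zara 460, Lena 226, Diego 194, Rahul 441, Aisha 421. Winner: Zara.
Instant-runoff — R1 Priya 0, Zara 71, Lena 0, Diego 0, Rahul 42, Aisha 25 (Zara winner). Winner: Zara.
The two methods agree.

yes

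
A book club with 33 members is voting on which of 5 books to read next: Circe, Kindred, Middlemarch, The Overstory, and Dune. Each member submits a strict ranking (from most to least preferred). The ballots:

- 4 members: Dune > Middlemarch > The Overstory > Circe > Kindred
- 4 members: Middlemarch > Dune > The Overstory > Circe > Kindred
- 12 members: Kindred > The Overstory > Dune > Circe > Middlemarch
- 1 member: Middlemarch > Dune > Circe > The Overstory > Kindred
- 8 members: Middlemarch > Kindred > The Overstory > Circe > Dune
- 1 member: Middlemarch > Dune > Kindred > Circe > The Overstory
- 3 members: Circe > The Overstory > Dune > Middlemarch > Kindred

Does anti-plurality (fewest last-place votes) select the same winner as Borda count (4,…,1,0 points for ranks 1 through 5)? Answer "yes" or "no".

Anti-plurality — last-place votes: Circe 0, Kindred 12, Middlemarch 12, The Overstory 1, Dune 8. Winner: Circe.
Borda — scores: Circe 43, Kindred 74, Middlemarch 71, The Overstory 78, Dune 64. Winner: The Overstory.
The two methods disagree.

no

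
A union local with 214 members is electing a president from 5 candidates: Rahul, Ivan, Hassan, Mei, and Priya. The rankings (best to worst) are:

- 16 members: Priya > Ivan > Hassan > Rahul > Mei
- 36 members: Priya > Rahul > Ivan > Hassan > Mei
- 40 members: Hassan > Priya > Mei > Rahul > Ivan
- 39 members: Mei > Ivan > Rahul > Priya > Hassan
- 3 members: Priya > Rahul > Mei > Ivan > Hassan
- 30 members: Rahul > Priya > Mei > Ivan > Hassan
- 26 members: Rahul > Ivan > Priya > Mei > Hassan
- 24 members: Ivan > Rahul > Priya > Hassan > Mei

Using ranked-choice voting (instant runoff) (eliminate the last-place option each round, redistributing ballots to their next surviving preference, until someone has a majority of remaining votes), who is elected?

Round 1: Rahul 56, Ivan 24, Hassan 40, Mei 39, Priya 55. Eliminate Ivan.
Round 2: Rahul 80, Hassan 40, Mei 39, Priya 55. Eliminate Mei.
Round 3: Rahul 119, Hassan 40, Priya 55. Rahul has a majority.

Rahul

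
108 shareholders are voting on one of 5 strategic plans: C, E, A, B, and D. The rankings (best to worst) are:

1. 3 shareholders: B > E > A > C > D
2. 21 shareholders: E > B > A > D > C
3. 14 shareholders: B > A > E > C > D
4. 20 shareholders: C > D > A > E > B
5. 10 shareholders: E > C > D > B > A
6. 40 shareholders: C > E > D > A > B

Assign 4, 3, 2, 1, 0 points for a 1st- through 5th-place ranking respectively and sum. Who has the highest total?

C: 3·1 + 21·0 + 14·1 + 20·4 + 10·3 + 40·4 = 287
E: 3·3 + 21·4 + 14·2 + 20·1 + 10·4 + 40·3 = 301
A: 3·2 + 21·2 + 14·3 + 20·2 + 10·0 + 40·1 = 170
B: 3·4 + 21·3 + 14·4 + 20·0 + 10·1 + 40·0 = 141
D: 3·0 + 21·1 + 14·0 + 20·3 + 10·2 + 40·2 = 181
E has the highest Borda score (301).

E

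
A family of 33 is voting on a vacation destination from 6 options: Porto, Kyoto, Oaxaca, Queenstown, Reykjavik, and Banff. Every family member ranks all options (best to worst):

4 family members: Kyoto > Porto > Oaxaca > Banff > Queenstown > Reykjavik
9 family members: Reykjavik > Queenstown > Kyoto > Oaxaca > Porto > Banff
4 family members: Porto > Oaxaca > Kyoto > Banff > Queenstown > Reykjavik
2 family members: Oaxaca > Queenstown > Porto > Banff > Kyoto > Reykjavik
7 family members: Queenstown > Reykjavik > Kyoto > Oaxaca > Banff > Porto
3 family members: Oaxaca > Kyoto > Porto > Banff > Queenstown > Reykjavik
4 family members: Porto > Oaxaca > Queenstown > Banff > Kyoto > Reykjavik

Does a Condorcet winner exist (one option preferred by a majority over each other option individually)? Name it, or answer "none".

none

Checking pairwise contests:
Kyoto beats Porto 23–10.
Queenstown beats Kyoto 22–11.
Kyoto beats Oaxaca 20–13.
Oaxaca beats Queenstown 17–16.
Porto beats Reykjavik 17–16.
Porto beats Banff 26–7.
Every option loses at least one head-to-head, so there is no Condorcet winner.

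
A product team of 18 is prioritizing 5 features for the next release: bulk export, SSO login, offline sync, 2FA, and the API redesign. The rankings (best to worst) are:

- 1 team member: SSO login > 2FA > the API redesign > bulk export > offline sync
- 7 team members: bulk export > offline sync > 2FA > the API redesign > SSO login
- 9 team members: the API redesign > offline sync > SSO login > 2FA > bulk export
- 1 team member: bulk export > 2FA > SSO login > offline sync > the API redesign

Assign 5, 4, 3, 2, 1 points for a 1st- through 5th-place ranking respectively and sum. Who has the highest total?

offline sync

bulk export: 1·2 + 7·5 + 9·1 + 1·5 = 51
SSO login: 1·5 + 7·1 + 9·3 + 1·3 = 42
offline sync: 1·1 + 7·4 + 9·4 + 1·2 = 67
2FA: 1·4 + 7·3 + 9·2 + 1·4 = 47
the API redesign: 1·3 + 7·2 + 9·5 + 1·1 = 63
offline sync has the highest Borda score (67).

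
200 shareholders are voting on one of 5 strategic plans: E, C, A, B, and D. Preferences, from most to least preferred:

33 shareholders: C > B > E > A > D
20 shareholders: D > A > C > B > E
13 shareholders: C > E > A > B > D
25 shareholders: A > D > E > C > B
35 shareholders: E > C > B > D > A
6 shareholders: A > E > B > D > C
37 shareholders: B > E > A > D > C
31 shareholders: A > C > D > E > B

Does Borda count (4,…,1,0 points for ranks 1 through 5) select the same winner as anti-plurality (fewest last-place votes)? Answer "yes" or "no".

yes

Borda — scores: E 455, C 447, A 441, B 362, D 295. Winner: E.
Anti-plurality — last-place votes: E 20, C 43, A 35, B 56, D 46. Winner: E.
The two methods agree.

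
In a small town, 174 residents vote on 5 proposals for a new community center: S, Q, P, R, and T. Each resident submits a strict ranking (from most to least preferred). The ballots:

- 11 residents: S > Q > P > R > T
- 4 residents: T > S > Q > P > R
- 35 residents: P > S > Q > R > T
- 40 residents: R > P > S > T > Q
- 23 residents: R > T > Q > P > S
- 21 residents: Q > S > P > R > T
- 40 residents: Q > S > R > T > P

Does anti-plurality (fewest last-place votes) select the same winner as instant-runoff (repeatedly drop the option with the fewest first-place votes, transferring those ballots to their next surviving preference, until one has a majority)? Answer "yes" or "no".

Anti-plurality — last-place votes: S 23, Q 40, P 40, R 4, T 67. Winner: R.
Instant-runoff — R1 S 11, Q 61, P 35, R 63, T 4 (T out); R2 S 15, Q 61, P 35, R 63 (S out); R3 Q 76, P 35, R 63 (P out); R4 Q 111, R 63 (Q winner). Winner: Q.
The two methods disagree.

no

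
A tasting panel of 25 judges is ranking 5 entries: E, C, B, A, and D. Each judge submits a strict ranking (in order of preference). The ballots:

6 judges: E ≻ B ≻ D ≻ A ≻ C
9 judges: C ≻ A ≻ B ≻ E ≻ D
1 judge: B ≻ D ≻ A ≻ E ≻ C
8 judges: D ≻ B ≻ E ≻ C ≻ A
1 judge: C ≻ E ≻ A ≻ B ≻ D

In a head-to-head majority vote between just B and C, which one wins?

B

Voters preferring B to C: 15; preferring C to B: 10.
B wins the head-to-head.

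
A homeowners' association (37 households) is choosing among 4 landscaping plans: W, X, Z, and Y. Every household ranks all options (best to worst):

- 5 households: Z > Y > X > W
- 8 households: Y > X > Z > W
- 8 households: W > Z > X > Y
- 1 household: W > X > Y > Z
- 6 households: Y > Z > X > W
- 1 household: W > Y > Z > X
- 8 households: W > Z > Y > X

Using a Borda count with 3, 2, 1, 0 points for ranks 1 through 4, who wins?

W: 5·0 + 8·0 + 8·3 + 1·3 + 6·0 + 1·3 + 8·3 = 54
X: 5·1 + 8·2 + 8·1 + 1·2 + 6·1 + 1·0 + 8·0 = 37
Z: 5·3 + 8·1 + 8·2 + 1·0 + 6·2 + 1·1 + 8·2 = 68
Y: 5·2 + 8·3 + 8·0 + 1·1 + 6·3 + 1·2 + 8·1 = 63
Z has the highest Borda score (68).

Z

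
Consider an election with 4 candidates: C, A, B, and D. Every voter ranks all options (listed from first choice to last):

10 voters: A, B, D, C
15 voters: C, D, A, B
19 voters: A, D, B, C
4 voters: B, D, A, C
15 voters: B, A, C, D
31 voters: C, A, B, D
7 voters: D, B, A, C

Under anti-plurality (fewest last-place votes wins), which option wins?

Last-place votes: C 40, A 0, B 15, D 46.
A is ranked last by the fewest voters, so A wins.

A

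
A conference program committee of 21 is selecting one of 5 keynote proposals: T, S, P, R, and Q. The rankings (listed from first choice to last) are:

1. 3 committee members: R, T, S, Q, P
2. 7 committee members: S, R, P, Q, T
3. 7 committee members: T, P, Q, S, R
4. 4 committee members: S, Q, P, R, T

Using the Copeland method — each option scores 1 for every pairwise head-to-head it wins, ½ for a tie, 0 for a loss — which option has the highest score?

S

T: loses to S, P, R, and Q → score 0.
S: beats T, P, R, and Q → score 4.
P: beats T, R, and Q; loses to S → score 3.
R: beats T; loses to S, P, and Q → score 1.
Q: beats T and R; loses to S and P → score 2.
S has the best pairwise record.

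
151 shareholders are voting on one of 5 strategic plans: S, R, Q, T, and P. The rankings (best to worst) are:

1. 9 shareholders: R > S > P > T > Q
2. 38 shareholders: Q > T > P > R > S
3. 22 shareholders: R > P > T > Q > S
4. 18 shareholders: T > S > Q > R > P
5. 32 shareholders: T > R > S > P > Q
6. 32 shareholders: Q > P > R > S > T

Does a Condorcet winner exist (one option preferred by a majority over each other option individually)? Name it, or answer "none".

T vs S: 110–41 for T.
T vs R: 88–63 for T.
T vs Q: 81–70 for T.
T vs P: 88–63 for T.
T beats every other option head-to-head.

T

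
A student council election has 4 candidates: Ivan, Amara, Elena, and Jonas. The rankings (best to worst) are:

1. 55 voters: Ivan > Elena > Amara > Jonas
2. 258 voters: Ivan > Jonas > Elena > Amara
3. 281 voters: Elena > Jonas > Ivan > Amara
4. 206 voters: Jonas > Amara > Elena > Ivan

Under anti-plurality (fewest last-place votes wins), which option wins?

Elena

Last-place votes: Ivan 206, Amara 539, Elena 0, Jonas 55.
Elena is ranked last by the fewest voters, so Elena wins.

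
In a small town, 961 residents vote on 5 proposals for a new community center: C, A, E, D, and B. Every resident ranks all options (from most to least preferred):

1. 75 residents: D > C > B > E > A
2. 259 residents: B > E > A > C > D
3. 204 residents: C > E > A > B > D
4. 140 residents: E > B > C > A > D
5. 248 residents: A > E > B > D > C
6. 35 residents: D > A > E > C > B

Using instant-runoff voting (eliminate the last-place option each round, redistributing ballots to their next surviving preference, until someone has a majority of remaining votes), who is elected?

A

Round 1: C 204, A 248, E 140, D 110, B 259. Eliminate D.
Round 2: C 279, A 283, E 140, B 259. Eliminate E.
Round 3: C 279, A 283, B 399. Eliminate C.
Round 4: A 487, B 474. A has a majority.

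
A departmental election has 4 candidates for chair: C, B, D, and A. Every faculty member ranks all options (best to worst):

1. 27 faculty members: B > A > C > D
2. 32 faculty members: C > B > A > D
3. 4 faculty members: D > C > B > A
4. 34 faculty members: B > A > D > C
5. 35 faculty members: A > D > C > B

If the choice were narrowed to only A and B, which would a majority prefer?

B

Voters preferring A to B: 35; preferring B to A: 97.
B wins the head-to-head.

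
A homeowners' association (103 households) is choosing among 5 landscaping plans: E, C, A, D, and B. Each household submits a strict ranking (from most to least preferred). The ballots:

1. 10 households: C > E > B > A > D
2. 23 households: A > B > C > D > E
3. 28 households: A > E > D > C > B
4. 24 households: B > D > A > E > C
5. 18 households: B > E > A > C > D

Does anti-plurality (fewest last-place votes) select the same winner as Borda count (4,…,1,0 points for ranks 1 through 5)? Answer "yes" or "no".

Anti-plurality — last-place votes: E 23, C 24, A 0, D 28, B 28. Winner: A.
Borda — scores: E 192, C 132, A 298, D 151, B 257. Winner: A.
The two methods agree.

yes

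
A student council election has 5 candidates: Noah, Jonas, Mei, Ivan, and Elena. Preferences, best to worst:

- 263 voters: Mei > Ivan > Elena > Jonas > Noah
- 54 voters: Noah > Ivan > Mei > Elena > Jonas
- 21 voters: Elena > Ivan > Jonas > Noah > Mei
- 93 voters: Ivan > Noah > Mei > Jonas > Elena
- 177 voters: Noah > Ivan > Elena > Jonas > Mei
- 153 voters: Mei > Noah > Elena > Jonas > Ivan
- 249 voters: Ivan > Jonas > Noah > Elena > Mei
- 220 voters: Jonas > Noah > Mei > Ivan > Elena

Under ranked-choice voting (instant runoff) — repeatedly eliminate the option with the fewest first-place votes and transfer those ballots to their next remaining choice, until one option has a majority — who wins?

Noah

Round 1: Noah 231, Jonas 220, Mei 416, Ivan 342, Elena 21. Eliminate Elena.
Round 2: Noah 231, Jonas 220, Mei 416, Ivan 363. Eliminate Jonas.
Round 3: Noah 451, Mei 416, Ivan 363. Eliminate Ivan.
Round 4: Noah 814, Mei 416. Noah has a majority.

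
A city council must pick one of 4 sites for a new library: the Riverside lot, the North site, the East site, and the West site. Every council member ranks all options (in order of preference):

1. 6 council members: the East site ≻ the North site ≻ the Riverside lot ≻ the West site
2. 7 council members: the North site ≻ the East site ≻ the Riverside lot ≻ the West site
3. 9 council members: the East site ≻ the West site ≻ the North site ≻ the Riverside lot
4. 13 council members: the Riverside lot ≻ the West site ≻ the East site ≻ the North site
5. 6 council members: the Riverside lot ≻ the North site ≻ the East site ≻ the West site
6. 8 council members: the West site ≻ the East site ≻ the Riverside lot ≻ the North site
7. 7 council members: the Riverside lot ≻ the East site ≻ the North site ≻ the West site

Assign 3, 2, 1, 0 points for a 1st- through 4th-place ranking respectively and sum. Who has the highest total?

the East site

the Riverside lot: 6·1 + 7·1 + 9·0 + 13·3 + 6·3 + 8·1 + 7·3 = 99
the North site: 6·2 + 7·3 + 9·1 + 13·0 + 6·2 + 8·0 + 7·1 = 61
the East site: 6·3 + 7·2 + 9·3 + 13·1 + 6·1 + 8·2 + 7·2 = 108
the West site: 6·0 + 7·0 + 9·2 + 13·2 + 6·0 + 8·3 + 7·0 = 68
the East site has the highest Borda score (108).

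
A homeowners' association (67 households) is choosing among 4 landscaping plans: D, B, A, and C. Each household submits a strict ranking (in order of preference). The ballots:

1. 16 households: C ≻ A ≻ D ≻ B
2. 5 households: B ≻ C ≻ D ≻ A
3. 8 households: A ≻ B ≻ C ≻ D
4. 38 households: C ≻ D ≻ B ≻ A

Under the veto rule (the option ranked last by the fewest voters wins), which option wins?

C

Last-place votes: D 8, B 16, A 43, C 0.
C is ranked last by the fewest voters, so C wins.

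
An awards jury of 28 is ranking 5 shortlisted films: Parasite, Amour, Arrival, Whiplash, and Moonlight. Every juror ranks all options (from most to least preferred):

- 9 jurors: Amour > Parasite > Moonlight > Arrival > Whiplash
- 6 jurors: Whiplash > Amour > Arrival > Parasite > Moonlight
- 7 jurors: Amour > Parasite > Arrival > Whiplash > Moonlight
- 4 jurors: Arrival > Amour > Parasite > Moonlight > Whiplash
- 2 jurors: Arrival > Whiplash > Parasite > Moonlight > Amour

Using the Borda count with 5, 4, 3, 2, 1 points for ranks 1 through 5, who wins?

Amour

Parasite: 9·4 + 6·2 + 7·4 + 4·3 + 2·3 = 94
Amour: 9·5 + 6·4 + 7·5 + 4·4 + 2·1 = 122
Arrival: 9·2 + 6·3 + 7·3 + 4·5 + 2·5 = 87
Whiplash: 9·1 + 6·5 + 7·2 + 4·1 + 2·4 = 65
Moonlight: 9·3 + 6·1 + 7·1 + 4·2 + 2·2 = 52
Amour has the highest Borda score (122).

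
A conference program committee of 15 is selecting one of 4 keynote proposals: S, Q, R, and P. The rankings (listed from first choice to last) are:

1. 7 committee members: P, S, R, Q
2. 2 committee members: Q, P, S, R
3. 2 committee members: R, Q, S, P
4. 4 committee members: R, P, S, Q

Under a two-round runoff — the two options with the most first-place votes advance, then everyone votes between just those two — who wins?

Round 1 first-place votes: S 0, Q 2, R 6, P 7.
P and R advance.
Runoff: P is preferred to R by 9 voters; R by 6.
P wins the runoff.

P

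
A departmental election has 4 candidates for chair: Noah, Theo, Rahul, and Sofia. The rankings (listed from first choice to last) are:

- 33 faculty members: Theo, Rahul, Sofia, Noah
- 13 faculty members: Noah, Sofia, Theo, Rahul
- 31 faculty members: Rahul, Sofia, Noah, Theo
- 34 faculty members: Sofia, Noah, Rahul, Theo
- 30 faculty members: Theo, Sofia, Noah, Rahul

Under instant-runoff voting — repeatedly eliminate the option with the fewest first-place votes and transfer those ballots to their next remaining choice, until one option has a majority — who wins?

Round 1: Noah 13, Theo 63, Rahul 31, Sofia 34. Eliminate Noah.
Round 2: Theo 63, Rahul 31, Sofia 47. Eliminate Rahul.
Round 3: Theo 63, Sofia 78. Sofia has a majority.

Sofia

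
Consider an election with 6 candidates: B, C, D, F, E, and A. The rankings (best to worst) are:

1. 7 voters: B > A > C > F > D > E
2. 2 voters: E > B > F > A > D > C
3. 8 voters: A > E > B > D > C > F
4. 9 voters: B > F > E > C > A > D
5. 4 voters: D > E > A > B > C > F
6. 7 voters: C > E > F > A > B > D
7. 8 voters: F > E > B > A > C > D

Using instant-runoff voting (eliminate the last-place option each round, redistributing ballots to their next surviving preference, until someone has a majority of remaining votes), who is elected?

B

Round 1: B 16, C 7, D 4, F 8, E 2, A 8. Eliminate E.
Round 2: B 18, C 7, D 4, F 8, A 8. Eliminate D.
Round 3: B 18, C 7, F 8, A 12. Eliminate C.
Round 4: B 18, F 15, A 12. Eliminate A.
Round 5: B 30, F 15. B has a majority.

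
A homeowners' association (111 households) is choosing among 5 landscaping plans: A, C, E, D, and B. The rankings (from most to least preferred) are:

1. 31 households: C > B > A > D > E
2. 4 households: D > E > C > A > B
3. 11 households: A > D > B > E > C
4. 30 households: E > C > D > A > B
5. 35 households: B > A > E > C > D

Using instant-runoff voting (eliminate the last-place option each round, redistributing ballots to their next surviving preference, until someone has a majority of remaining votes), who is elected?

Round 1: A 11, C 31, E 30, D 4, B 35. Eliminate D.
Round 2: A 11, C 31, E 34, B 35. Eliminate A.
Round 3: C 31, E 34, B 46. Eliminate C.
Round 4: E 34, B 77. B has a majority.

B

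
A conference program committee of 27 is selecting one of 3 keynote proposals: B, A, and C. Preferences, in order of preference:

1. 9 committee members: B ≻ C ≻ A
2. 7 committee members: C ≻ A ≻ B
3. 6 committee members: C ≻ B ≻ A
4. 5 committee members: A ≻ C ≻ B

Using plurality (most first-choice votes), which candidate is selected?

C

First-place votes: B 9, A 5, C 13.
C has the most first-place votes.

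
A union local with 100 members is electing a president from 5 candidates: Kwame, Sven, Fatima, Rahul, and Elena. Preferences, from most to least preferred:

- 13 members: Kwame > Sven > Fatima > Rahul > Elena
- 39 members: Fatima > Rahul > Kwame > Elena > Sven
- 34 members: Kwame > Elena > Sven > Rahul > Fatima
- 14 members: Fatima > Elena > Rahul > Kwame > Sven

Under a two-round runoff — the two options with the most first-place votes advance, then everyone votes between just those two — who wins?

Round 1 first-place votes: Kwame 47, Sven 0, Fatima 53, Rahul 0, Elena 0.
Fatima and Kwame advance.
Runoff: Fatima is preferred to Kwame by 53 voters; Kwame by 47.
Fatima wins the runoff.

Fatima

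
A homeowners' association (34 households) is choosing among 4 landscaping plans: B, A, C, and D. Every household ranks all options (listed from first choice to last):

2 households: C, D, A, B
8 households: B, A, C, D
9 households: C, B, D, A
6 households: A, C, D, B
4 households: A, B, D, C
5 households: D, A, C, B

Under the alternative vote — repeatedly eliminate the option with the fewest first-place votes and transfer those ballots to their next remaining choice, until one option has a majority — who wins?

Round 1: B 8, A 10, C 11, D 5. Eliminate D.
Round 2: B 8, A 15, C 11. Eliminate B.
Round 3: A 23, C 11. A has a majority.

A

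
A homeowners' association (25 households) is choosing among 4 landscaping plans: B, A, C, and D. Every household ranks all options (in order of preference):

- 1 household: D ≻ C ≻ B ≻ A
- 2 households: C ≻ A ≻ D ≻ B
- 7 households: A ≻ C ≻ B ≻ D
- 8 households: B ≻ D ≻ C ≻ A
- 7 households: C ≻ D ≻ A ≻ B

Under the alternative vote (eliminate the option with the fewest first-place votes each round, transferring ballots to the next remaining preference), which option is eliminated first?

D

Round 1: B 8, A 7, C 9, D 1. Eliminate D.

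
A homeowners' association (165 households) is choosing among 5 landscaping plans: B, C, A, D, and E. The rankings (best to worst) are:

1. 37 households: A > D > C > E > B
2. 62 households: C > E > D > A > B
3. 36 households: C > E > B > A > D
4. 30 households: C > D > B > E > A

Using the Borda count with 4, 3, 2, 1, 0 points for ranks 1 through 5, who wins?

C

B: 37·0 + 62·0 + 36·2 + 30·2 = 132
C: 37·2 + 62·4 + 36·4 + 30·4 = 586
A: 37·4 + 62·1 + 36·1 + 30·0 = 246
D: 37·3 + 62·2 + 36·0 + 30·3 = 325
E: 37·1 + 62·3 + 36·3 + 30·1 = 361
C has the highest Borda score (586).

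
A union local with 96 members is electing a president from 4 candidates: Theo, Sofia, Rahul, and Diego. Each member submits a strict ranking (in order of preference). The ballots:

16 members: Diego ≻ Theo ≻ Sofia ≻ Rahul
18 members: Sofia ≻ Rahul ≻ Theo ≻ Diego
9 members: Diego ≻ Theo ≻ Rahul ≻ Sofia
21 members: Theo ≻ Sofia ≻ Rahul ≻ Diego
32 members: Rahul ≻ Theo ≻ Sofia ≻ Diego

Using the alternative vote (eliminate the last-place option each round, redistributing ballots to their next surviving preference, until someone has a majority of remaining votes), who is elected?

Rahul

Round 1: Theo 21, Sofia 18, Rahul 32, Diego 25. Eliminate Sofia.
Round 2: Theo 21, Rahul 50, Diego 25. Rahul has a majority.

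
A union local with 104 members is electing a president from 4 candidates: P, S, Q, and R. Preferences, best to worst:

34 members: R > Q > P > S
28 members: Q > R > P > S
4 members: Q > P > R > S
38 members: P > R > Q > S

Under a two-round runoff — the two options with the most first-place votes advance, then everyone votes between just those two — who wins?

Round 1 first-place votes: P 38, S 0, Q 32, R 34.
P and R advance.
Runoff: P is preferred to R by 42 voters; R by 62.
R wins the runoff.

R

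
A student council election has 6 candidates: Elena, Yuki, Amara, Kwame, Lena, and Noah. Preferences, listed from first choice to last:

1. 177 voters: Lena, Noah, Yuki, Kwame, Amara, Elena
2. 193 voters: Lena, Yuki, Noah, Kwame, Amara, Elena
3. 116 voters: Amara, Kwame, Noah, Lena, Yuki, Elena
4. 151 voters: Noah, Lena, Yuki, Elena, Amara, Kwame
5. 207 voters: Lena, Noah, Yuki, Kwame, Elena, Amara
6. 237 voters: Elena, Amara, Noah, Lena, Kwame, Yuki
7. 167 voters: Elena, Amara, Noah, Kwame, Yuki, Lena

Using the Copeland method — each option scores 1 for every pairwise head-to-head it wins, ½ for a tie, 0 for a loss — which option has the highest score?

Noah

Elena: beats Amara; loses to Yuki, Kwame, Lena, and Noah → score 1.
Yuki: beats Elena, Amara, and Kwame; loses to Lena and Noah → score 3.
Amara: beats Kwame; loses to Elena, Yuki, Lena, and Noah → score 1.
Kwame: beats Elena; loses to Yuki, Amara, Lena, and Noah → score 1.
Lena: beats Elena, Yuki, Amara, and Kwame; loses to Noah → score 4.
Noah: beats Elena, Yuki, Amara, Kwame, and Lena → score 5.
Noah has the best pairwise record.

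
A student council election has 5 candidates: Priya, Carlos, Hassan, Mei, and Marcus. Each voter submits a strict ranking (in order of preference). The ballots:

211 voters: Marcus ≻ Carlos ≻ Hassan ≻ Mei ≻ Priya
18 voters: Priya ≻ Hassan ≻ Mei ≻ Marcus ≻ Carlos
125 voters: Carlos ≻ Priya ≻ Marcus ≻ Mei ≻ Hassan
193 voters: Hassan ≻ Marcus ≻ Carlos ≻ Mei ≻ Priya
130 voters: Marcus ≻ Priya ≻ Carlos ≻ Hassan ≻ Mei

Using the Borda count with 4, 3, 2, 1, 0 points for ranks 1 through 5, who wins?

Priya: 211·0 + 18·4 + 125·3 + 193·0 + 130·3 = 837
Carlos: 211·3 + 18·0 + 125·4 + 193·2 + 130·2 = 1779
Hassan: 211·2 + 18·3 + 125·0 + 193·4 + 130·1 = 1378
Mei: 211·1 + 18·2 + 125·1 + 193·1 + 130·0 = 565
Marcus: 211·4 + 18·1 + 125·2 + 193·3 + 130·4 = 2211
Marcus has the highest Borda score (2211).

Marcus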